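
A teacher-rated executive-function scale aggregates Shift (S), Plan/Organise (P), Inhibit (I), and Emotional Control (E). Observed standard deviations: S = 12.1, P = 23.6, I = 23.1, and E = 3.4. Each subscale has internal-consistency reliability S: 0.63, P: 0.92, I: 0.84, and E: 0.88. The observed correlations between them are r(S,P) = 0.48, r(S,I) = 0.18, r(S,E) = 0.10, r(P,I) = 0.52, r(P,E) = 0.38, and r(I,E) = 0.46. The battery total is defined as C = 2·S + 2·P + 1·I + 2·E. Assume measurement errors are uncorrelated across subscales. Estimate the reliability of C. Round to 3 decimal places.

0.922

Var(C) = 2²·12.1² + 2²·23.6² + 23.1² + 2²·3.4² + 2·[4·12.1·23.6·0.48 + 2·12.1·23.1·0.18 + 4·12.1·3.4·0.10 + 2·23.6·23.1·0.52 + 4·23.6·3.4·0.38 + 2·23.1·3.4·0.46] = 3393.33 + 2853.09 = 6246.42.
Under uncorrelated errors the observed covariances equal the true-score covariances, so only the own-variance terms attenuate.
True-score variance = [2²·12.1²·0.63 + 2²·23.6²·0.92 + 23.1²·0.84 + 2²·3.4²·0.88] + 2853.09 = 2907.49 + 2853.09 = 5760.58.
Reliability = 5760.58 / 6246.42 = 0.922.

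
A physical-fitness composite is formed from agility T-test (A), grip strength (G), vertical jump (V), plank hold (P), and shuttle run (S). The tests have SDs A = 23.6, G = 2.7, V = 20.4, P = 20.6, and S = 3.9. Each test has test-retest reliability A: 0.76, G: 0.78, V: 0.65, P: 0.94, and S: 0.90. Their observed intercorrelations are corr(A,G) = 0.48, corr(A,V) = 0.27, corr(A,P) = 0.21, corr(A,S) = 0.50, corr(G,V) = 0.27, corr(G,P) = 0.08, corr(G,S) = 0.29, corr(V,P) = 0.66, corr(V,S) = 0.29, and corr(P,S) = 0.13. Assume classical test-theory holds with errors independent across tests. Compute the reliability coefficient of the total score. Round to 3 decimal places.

Var(A+G+V+P+S) = 23.6² + 2.7² + 20.4² + 20.6² + 3.9² + 2·[23.6·2.7·0.48 + 23.6·20.4·0.27 + 23.6·20.6·0.21 + 23.6·3.9·0.50 + 2.7·20.4·0.27 + 2.7·20.6·0.08 + 2.7·3.9·0.29 + 20.4·20.6·0.66 + 20.4·3.9·0.29 + 20.6·3.9·0.13] = 1419.98 + 1283.88 = 2703.86.
Because errors are independent across components, Cov(Tᵢ,Tⱼ) = Cov(Xᵢ,Xⱼ); the off-diagonal part of the true-score variance is the same as above.
True-score variance = [23.6²·0.76 + 2.7²·0.78 + 20.4²·0.65 + 20.6²·0.94 + 3.9²·0.90] + 1283.88 = 1112.07 + 1283.88 = 2395.94.
Reliability = 2395.94 / 2703.86 = 0.886.

0.886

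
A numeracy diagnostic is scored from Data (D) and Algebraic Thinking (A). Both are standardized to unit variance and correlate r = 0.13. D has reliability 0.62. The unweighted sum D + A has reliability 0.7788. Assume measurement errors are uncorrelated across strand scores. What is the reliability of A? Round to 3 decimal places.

Var(D+A) = 2 + 2·0.13 = 2.260.
True-score variance = ρ_D + ρ_A + 2·0.13, so 0.7788 = (0.62 + ρ_A + 0.26) / 2.260.
ρ_A = 0.7788·2.260 − 0.62 − 0.26 = 0.880.

0.880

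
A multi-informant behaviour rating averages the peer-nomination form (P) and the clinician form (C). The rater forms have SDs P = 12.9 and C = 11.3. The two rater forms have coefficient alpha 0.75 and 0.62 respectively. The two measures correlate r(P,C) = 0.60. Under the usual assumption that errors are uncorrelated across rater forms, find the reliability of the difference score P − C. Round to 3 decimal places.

Var(P−C) = 12.9² + 11.3² − 2·12.9·11.3·0.60 = 294.1 − 174.924 = 119.176.
Under uncorrelated errors the observed covariances equal the true-score covariances, so only the own-variance terms attenuate.
True-score variance = [12.9²·0.75 + 11.3²·0.62] − 174.924 = 203.975 − 174.924 = 29.0513.
Reliability = 29.0513 / 119.176 = 0.244.

0.244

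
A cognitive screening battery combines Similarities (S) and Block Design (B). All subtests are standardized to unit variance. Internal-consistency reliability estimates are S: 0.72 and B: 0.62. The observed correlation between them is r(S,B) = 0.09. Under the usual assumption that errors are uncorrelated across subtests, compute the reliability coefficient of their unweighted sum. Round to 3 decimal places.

Var(S+B) = 2 + 2·[0.09] = 2 + 0.18 = 2.18.
With uncorrelated errors the cross-covariances are all true-score covariance, so they carry over unchanged; only the diagonal terms shrink to ρᵢσᵢ².
True-score variance = [0.72 + 0.62] + 0.18 = 1.34 + 0.18 = 1.52.
Reliability = 1.52 / 2.18 = 0.697.

0.697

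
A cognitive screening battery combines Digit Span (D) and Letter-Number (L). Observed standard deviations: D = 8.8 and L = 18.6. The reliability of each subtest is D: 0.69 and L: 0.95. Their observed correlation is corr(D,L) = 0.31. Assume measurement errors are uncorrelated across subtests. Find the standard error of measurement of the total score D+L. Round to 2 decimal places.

6.43

Var(total) = 423.4 + 101.482 = 524.882.
True-score variance = 382.096 + 101.482 = 483.577, so reliability = 0.9213.
Error variance = 524.882 − 483.577 = 41.3044; SEM = √41.3044 = 6.43.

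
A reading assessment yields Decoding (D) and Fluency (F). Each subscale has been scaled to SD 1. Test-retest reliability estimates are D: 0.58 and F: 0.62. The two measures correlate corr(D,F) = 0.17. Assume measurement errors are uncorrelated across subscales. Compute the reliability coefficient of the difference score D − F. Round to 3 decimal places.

Var(D−F) = 1 + 1 − 2·0.17 = 2 − 0.34 = 1.66.
With uncorrelated errors the cross-covariances are all true-score covariance, so they carry over unchanged; only the diagonal terms shrink to ρᵢσᵢ².
True-score variance = [0.58 + 0.62] − 0.34 = 1.2 − 0.34 = 0.86.
Reliability = 0.86 / 1.66 = 0.518.

0.518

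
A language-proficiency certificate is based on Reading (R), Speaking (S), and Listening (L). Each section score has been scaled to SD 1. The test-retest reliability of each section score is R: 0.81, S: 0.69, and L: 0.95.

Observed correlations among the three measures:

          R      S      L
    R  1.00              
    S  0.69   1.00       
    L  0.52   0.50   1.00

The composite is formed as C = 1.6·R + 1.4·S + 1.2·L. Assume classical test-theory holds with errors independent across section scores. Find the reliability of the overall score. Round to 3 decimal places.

0.908

Var(C) = 1.6² + 1.4² + 1.2² + 2·[2.24·0.69 + 1.92·0.52 + 1.68·0.50] = 5.96 + 6.768 = 12.728.
With uncorrelated errors the cross-covariances are all true-score covariance, so they carry over unchanged; only the diagonal terms shrink to ρᵢσᵢ².
True-score variance = [1.6²·0.81 + 1.4²·0.69 + 1.2²·0.95] + 6.768 = 4.794 + 6.768 = 11.562.
Reliability = 11.562 / 12.728 = 0.908.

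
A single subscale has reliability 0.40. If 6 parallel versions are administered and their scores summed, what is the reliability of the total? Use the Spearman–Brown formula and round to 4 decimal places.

0.8000

ρ_k = kρ / (1 + (k−1)ρ) = 6·0.40 / (1 + 5·0.40) = 2.400 / 3.000 = 0.8000.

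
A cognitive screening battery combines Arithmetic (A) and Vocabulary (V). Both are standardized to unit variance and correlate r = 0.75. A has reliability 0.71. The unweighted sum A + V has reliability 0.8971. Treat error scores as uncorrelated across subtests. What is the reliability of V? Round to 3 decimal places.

0.930

Var(A+V) = 2 + 2·0.75 = 3.500.
True-score variance = ρ_A + ρ_V + 2·0.75, so 0.8971 = (0.71 + ρ_V + 1.50) / 3.500.
ρ_V = 0.8971·3.500 − 0.71 − 1.50 = 0.930.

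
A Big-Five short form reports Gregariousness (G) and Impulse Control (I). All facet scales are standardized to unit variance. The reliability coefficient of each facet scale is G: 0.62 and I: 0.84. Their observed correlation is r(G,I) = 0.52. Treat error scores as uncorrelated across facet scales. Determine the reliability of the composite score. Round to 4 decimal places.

0.8224

Var(G+I) = 2 + 2·[0.52] = 2 + 1.04 = 3.04.
Under uncorrelated errors the observed covariances equal the true-score covariances, so only the own-variance terms attenuate.
True-score variance = [0.62 + 0.84] + 1.04 = 1.46 + 1.04 = 2.5.
Reliability = 2.5 / 3.04 = 0.8224.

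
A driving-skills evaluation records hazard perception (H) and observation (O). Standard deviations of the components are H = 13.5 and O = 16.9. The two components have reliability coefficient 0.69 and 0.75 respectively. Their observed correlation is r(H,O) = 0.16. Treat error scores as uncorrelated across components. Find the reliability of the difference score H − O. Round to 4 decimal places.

0.6761

Var(H−O) = 13.5² + 16.9² − 2·13.5·16.9·0.16 = 467.86 − 73.008 = 394.852.
Because errors are independent across components, Cov(Tᵢ,Tⱼ) = Cov(Xᵢ,Xⱼ); the off-diagonal part of the true-score variance is the same as above.
True-score variance = [13.5²·0.69 + 16.9²·0.75] − 73.008 = 339.96 − 73.008 = 266.952.
Reliability = 266.952 / 394.852 = 0.6761.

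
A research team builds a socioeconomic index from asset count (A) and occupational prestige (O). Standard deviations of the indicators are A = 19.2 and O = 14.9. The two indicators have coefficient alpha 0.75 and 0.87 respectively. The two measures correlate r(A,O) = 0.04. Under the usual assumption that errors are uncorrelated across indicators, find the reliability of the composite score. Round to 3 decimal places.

Var(A+O) = 19.2² + 14.9² + 2·[19.2·14.9·0.04] = 590.65 + 22.8864 = 613.536.
With uncorrelated errors the cross-covariances are all true-score covariance, so they carry over unchanged; only the diagonal terms shrink to ρᵢσᵢ².
True-score variance = [19.2²·0.75 + 14.9²·0.87] + 22.8864 = 469.629 + 22.8864 = 492.515.
Reliability = 492.515 / 613.536 = 0.803.

0.803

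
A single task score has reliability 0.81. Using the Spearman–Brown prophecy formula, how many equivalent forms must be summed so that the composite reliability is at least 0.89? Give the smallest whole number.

2

k ≥ ρ*(1−ρ₁)/(ρ₁(1−ρ*)) = 0.89·0.19 / (0.81·0.11) = 1.898.
Smallest integer k = 2.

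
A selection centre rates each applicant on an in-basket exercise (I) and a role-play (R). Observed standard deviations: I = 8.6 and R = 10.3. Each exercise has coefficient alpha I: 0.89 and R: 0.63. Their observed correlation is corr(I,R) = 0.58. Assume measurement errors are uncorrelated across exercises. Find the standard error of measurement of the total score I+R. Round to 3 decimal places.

Var(total) = 180.05 + 102.753 = 282.803.
True-score variance = 132.661 + 102.753 = 235.414, so reliability = 0.8324.
Error variance = 282.803 − 235.414 = 47.3889; SEM = √47.3889 = 6.884.

6.884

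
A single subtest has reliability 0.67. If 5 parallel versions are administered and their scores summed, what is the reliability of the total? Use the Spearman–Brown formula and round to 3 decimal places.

0.910

ρ_k = kρ / (1 + (k−1)ρ) = 5·0.67 / (1 + 4·0.67) = 3.350 / 3.680 = 0.910.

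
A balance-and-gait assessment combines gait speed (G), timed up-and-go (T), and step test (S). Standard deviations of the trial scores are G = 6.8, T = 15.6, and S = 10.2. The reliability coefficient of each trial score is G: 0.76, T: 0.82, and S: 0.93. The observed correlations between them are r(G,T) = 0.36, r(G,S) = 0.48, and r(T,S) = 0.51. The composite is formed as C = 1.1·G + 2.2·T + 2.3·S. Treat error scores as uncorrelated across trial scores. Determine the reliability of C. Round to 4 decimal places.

0.9108

Var(C) = 1.1²·6.8² + 2.2²·15.6² + 2.3²·10.2² + 2·[2.42·6.8·15.6·0.36 + 2.53·6.8·10.2·0.48 + 5.06·15.6·10.2·0.51] = 1784.18 + 1174.55 = 2958.73.
Under uncorrelated errors the observed covariances equal the true-score covariances, so only the own-variance terms attenuate.
True-score variance = [1.1²·6.8²·0.76 + 2.2²·15.6²·0.82 + 2.3²·10.2²·0.93] + 1174.55 = 1520.22 + 1174.55 = 2694.76.
Reliability = 2694.76 / 2958.73 = 0.9108.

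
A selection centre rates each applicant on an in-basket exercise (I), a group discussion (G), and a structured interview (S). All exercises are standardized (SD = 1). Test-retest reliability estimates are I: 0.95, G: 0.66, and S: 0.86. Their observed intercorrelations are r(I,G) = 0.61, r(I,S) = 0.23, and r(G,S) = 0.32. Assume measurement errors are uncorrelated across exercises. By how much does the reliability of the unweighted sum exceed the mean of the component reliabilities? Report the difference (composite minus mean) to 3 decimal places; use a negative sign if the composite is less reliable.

0.077

Var(sum) = 3 + 2.32 = 5.32; true-score variance = 2.47 + 2.32 = 4.79; composite reliability = 0.9004.
Mean component reliability = 0.8233.
Difference = 0.9004 − 0.8233 = 0.077.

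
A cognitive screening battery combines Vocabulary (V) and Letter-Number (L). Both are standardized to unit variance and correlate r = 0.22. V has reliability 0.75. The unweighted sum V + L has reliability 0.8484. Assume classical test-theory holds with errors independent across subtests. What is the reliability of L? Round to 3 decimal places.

Var(V+L) = 2 + 2·0.22 = 2.440.
True-score variance = ρ_V + ρ_L + 2·0.22, so 0.8484 = (0.75 + ρ_L + 0.44) / 2.440.
ρ_L = 0.8484·2.440 − 0.75 − 0.44 = 0.880.

0.880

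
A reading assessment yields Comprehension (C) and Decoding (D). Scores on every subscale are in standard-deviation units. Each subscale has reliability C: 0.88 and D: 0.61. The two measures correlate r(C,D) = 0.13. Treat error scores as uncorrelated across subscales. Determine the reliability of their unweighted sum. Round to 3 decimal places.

Var(C+D) = 2 + 2·[0.13] = 2 + 0.26 = 2.26.
Because errors are independent across components, Cov(Tᵢ,Tⱼ) = Cov(Xᵢ,Xⱼ); the off-diagonal part of the true-score variance is the same as above.
True-score variance = [0.88 + 0.61] + 0.26 = 1.49 + 0.26 = 1.75.
Reliability = 1.75 / 2.26 = 0.774.

0.774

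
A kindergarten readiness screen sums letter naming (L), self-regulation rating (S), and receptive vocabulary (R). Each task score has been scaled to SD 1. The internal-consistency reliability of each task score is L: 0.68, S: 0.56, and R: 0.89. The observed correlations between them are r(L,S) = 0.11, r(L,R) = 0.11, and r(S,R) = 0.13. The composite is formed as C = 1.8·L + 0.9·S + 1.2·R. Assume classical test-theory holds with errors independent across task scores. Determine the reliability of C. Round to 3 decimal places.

Var(C) = 1.8² + 0.9² + 1.2² + 2·[1.62·0.11 + 2.16·0.11 + 1.08·0.13] = 5.49 + 1.1124 = 6.6024.
Under uncorrelated errors the observed covariances equal the true-score covariances, so only the own-variance terms attenuate.
True-score variance = [1.8²·0.68 + 0.9²·0.56 + 1.2²·0.89] + 1.1124 = 3.9384 + 1.1124 = 5.0508.
Reliability = 5.0508 / 6.6024 = 0.765.

0.765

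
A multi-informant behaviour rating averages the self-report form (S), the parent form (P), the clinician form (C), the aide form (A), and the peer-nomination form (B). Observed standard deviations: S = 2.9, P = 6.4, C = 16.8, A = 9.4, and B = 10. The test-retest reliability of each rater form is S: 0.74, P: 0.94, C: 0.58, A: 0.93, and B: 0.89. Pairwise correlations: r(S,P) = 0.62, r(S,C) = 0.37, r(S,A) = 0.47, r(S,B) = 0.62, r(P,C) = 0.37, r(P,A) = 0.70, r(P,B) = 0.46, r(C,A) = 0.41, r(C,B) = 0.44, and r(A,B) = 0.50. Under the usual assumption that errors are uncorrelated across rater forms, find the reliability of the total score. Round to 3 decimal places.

0.886

Var(S+P+C+A+B) = 2.9² + 6.4² + 16.8² + 9.4² + 10² + 2·[2.9·6.4·0.62 + 2.9·16.8·0.37 + 2.9·9.4·0.47 + 2.9·10·0.62 + 6.4·16.8·0.37 + 6.4·9.4·0.70 + 6.4·10·0.46 + 16.8·9.4·0.41 + 16.8·10·0.44 + 9.4·10·0.50] = 519.97 + 714.655 = 1234.62.
Because errors are independent across components, Cov(Tᵢ,Tⱼ) = Cov(Xᵢ,Xⱼ); the off-diagonal part of the true-score variance is the same as above.
True-score variance = [2.9²·0.74 + 6.4²·0.94 + 16.8²·0.58 + 9.4²·0.93 + 10²·0.89] + 714.655 = 379.6 + 714.655 = 1094.25.
Reliability = 1094.25 / 1234.62 = 0.886.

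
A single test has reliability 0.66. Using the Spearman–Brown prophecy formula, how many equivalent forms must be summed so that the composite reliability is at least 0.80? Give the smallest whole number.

3

k ≥ ρ*(1−ρ₁)/(ρ₁(1−ρ*)) = 0.80·0.34 / (0.66·0.20) = 2.061.
Smallest integer k = 3.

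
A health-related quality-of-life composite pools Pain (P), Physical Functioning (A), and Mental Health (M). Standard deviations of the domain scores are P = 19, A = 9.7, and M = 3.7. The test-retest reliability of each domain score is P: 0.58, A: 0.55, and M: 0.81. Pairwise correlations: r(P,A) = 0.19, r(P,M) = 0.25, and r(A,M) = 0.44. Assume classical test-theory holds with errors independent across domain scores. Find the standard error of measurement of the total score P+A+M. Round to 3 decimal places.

14.020

Var(total) = 468.78 + 136.767 = 605.547.
True-score variance = 272.218 + 136.767 = 408.986, so reliability = 0.6754.
Error variance = 605.547 − 408.986 = 196.562; SEM = √196.562 = 14.020.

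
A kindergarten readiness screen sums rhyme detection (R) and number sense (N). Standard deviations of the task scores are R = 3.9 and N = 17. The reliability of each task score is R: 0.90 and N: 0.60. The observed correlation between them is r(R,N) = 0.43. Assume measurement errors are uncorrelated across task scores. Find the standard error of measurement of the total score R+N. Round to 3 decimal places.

Var(total) = 304.21 + 57.018 = 361.228.
True-score variance = 187.089 + 57.018 = 244.107, so reliability = 0.6758.
Error variance = 361.228 − 244.107 = 117.121; SEM = √117.121 = 10.822.

10.822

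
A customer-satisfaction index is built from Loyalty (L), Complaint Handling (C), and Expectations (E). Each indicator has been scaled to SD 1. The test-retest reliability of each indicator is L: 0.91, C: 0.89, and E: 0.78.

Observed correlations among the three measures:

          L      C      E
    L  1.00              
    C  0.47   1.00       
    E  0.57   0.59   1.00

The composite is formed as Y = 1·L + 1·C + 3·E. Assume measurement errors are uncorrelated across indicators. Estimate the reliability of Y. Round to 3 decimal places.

0.885

Var(Y) = 1 + 1 + 3² + 2·[0.47 + 3·0.57 + 3·0.59] = 11 + 7.9 = 18.9.
Because errors are independent across components, Cov(Tᵢ,Tⱼ) = Cov(Xᵢ,Xⱼ); the off-diagonal part of the true-score variance is the same as above.
True-score variance = [0.91 + 0.89 + 3²·0.78] + 7.9 = 8.82 + 7.9 = 16.72.
Reliability = 16.72 / 18.9 = 0.885.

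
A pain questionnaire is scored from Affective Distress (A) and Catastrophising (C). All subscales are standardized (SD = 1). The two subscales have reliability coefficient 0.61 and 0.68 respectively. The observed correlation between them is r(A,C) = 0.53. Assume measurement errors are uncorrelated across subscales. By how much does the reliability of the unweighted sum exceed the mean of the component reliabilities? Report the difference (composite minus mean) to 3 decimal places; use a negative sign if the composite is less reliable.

0.123

Var(sum) = 2 + 1.06 = 3.06; true-score variance = 1.29 + 1.06 = 2.35; composite reliability = 0.7680.
Mean component reliability = 0.6450.
Difference = 0.7680 − 0.6450 = 0.123.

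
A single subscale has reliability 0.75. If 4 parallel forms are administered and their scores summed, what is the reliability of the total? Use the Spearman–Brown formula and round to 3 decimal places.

ρ_k = kρ / (1 + (k−1)ρ) = 4·0.75 / (1 + 3·0.75) = 3.000 / 3.250 = 0.923.

0.923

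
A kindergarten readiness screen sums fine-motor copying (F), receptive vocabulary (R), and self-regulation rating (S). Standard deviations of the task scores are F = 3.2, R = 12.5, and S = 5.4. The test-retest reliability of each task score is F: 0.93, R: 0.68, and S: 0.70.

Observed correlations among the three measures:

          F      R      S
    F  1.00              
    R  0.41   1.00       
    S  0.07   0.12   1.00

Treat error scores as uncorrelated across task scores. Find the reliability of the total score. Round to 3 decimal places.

0.759

Var(F+R+S) = 3.2² + 12.5² + 5.4² + 2·[3.2·12.5·0.41 + 3.2·5.4·0.07 + 12.5·5.4·0.12] = 195.65 + 51.4192 = 247.069.
Under uncorrelated errors the observed covariances equal the true-score covariances, so only the own-variance terms attenuate.
True-score variance = [3.2²·0.93 + 12.5²·0.68 + 5.4²·0.70] + 51.4192 = 136.185 + 51.4192 = 187.604.
Reliability = 187.604 / 247.069 = 0.759.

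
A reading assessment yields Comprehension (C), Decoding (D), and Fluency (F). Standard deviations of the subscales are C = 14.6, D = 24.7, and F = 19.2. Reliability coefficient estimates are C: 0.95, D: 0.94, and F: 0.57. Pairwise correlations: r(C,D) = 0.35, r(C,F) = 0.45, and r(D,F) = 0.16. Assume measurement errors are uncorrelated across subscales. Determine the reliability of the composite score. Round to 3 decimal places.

Var(C+D+F) = 14.6² + 24.7² + 19.2² + 2·[14.6·24.7·0.35 + 14.6·19.2·0.45 + 24.7·19.2·0.16] = 1191.89 + 656.479 = 1848.37.
With uncorrelated errors the cross-covariances are all true-score covariance, so they carry over unchanged; only the diagonal terms shrink to ρᵢσᵢ².
True-score variance = [14.6²·0.95 + 24.7²·0.94 + 19.2²·0.57] + 656.479 = 986.111 + 656.479 = 1642.59.
Reliability = 1642.59 / 1848.37 = 0.889.

0.889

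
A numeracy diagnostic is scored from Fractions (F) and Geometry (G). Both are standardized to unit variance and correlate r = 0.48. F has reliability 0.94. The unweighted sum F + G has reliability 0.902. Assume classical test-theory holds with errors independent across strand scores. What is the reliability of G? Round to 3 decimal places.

0.770

Var(F+G) = 2 + 2·0.48 = 2.960.
True-score variance = ρ_F + ρ_G + 2·0.48, so 0.902 = (0.94 + ρ_G + 0.96) / 2.960.
ρ_G = 0.902·2.960 − 0.94 − 0.96 = 0.770.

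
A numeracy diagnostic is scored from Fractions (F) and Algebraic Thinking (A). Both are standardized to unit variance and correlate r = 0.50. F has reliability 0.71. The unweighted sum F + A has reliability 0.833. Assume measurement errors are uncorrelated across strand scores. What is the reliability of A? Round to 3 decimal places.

0.789

Var(F+A) = 2 + 2·0.50 = 3.000.
True-score variance = ρ_F + ρ_A + 2·0.50, so 0.833 = (0.71 + ρ_A + 1.00) / 3.000.
ρ_A = 0.833·3.000 − 0.71 − 1.00 = 0.789.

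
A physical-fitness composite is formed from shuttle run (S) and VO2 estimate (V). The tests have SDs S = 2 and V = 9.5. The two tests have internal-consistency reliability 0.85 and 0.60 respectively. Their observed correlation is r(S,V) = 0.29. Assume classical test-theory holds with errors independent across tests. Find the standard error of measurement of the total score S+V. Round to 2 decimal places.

6.06

Var(total) = 94.25 + 11.02 = 105.27.
True-score variance = 57.55 + 11.02 = 68.57, so reliability = 0.6514.
Error variance = 105.27 − 68.57 = 36.7; SEM = √36.7 = 6.06.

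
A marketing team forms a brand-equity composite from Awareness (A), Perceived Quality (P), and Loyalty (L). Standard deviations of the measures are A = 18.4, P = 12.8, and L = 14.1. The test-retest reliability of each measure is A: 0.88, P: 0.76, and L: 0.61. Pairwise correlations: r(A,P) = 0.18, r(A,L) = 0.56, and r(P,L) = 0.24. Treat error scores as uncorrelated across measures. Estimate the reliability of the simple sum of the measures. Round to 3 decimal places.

0.865

Var(A+P+L) = 18.4² + 12.8² + 14.1² + 2·[18.4·12.8·0.18 + 18.4·14.1·0.56 + 12.8·14.1·0.24] = 701.21 + 461.99 = 1163.2.
Because errors are independent across components, Cov(Tᵢ,Tⱼ) = Cov(Xᵢ,Xⱼ); the off-diagonal part of the true-score variance is the same as above.
True-score variance = [18.4²·0.88 + 12.8²·0.76 + 14.1²·0.61] + 461.99 = 543.725 + 461.99 = 1005.72.
Reliability = 1005.72 / 1163.2 = 0.865.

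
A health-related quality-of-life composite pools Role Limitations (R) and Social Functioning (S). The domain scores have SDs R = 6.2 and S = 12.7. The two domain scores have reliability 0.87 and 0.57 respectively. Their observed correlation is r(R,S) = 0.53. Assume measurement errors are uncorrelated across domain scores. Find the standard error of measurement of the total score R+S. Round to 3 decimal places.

Var(total) = 199.73 + 83.4644 = 283.194.
True-score variance = 125.378 + 83.4644 = 208.842, so reliability = 0.7375.
Error variance = 283.194 − 208.842 = 74.3519; SEM = √74.3519 = 8.623.

8.623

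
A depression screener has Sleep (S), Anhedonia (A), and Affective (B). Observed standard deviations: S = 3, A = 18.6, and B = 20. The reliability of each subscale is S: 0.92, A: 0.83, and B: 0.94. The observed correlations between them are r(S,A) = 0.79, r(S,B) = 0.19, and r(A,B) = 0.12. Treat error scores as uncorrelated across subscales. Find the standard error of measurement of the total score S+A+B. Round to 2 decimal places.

Var(total) = 754.96 + 200.244 = 955.204.
True-score variance = 671.427 + 200.244 = 871.671, so reliability = 0.9125.
Error variance = 955.204 − 871.671 = 83.5332; SEM = √83.5332 = 9.14.

9.14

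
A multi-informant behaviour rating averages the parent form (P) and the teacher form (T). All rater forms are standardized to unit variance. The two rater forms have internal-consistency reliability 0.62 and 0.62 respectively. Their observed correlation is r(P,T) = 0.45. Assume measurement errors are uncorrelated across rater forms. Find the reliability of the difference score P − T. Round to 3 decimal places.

0.309

Var(P−T) = 1 + 1 − 2·0.45 = 2 − 0.9 = 1.1.
Under uncorrelated errors the observed covariances equal the true-score covariances, so only the own-variance terms attenuate.
True-score variance = [0.62 + 0.62] − 0.9 = 1.24 − 0.9 = 0.34.
Reliability = 0.34 / 1.1 = 0.309.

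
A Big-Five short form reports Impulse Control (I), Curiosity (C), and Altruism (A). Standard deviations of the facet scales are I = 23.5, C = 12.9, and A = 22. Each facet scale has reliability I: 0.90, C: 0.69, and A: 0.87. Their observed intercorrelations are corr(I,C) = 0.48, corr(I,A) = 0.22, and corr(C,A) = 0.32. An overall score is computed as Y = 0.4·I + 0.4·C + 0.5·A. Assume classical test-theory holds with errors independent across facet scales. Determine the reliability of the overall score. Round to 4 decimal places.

0.9099

Var(Y) = 0.4²·23.5² + 0.4²·12.9² + 0.5²·22² + 2·[0.16·23.5·12.9·0.48 + 0.2·23.5·22·0.22 + 0.2·12.9·22·0.32] = 235.986 + 128.386 = 364.372.
Under uncorrelated errors the observed covariances equal the true-score covariances, so only the own-variance terms attenuate.
True-score variance = [0.4²·23.5²·0.90 + 0.4²·12.9²·0.69 + 0.5²·22²·0.87] + 128.386 = 203.166 + 128.386 = 331.552.
Reliability = 331.552 / 364.372 = 0.9099.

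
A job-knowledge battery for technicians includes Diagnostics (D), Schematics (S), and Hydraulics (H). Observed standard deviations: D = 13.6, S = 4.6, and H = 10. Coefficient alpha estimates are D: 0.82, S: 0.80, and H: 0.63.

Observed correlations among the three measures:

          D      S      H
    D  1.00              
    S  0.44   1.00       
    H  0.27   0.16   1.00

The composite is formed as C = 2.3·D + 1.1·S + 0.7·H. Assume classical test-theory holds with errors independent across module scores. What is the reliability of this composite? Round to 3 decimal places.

Var(C) = 2.3²·13.6² + 1.1²·4.6² + 0.7²·10² + 2·[2.53·13.6·4.6·0.44 + 1.61·13.6·10·0.27 + 0.77·4.6·10·0.16] = 1053.04 + 268.856 = 1321.9.
Under uncorrelated errors the observed covariances equal the true-score covariances, so only the own-variance terms attenuate.
True-score variance = [2.3²·13.6²·0.82 + 1.1²·4.6²·0.80 + 0.7²·10²·0.63] + 268.856 = 853.672 + 268.856 = 1122.53.
Reliability = 1122.53 / 1321.9 = 0.849.

0.849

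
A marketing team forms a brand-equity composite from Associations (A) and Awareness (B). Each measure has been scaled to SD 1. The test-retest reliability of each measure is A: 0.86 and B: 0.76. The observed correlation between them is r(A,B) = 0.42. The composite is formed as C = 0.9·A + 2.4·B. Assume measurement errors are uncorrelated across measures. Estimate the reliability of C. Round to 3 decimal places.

0.822

Var(C) = 0.9² + 2.4² + 2·[2.16·0.42] = 6.57 + 1.8144 = 8.3844.
Because errors are independent across components, Cov(Tᵢ,Tⱼ) = Cov(Xᵢ,Xⱼ); the off-diagonal part of the true-score variance is the same as above.
True-score variance = [0.9²·0.86 + 2.4²·0.76] + 1.8144 = 5.0742 + 1.8144 = 6.8886.
Reliability = 6.8886 / 8.3844 = 0.822.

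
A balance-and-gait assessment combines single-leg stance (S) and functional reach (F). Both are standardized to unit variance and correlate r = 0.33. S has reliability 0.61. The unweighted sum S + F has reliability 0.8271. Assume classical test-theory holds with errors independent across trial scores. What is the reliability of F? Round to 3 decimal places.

Var(S+F) = 2 + 2·0.33 = 2.660.
True-score variance = ρ_S + ρ_F + 2·0.33, so 0.8271 = (0.61 + ρ_F + 0.66) / 2.660.
ρ_F = 0.8271·2.660 − 0.61 − 0.66 = 0.930.

0.930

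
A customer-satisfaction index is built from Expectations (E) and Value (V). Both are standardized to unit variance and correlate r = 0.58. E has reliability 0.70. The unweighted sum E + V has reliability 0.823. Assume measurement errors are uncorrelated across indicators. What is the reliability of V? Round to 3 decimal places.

Var(E+V) = 2 + 2·0.58 = 3.160.
True-score variance = ρ_E + ρ_V + 2·0.58, so 0.823 = (0.70 + ρ_V + 1.16) / 3.160.
ρ_V = 0.823·3.160 − 0.70 − 1.16 = 0.741.

0.741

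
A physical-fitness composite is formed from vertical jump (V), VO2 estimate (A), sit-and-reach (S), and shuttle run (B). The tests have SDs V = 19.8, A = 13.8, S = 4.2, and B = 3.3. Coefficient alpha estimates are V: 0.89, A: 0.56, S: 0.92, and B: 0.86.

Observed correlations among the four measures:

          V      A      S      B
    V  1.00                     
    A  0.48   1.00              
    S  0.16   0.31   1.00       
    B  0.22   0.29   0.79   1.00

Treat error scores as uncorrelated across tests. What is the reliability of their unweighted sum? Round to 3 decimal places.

0.872

Var(V+A+S+B) = 19.8² + 13.8² + 4.2² + 3.3² + 2·[19.8·13.8·0.48 + 19.8·4.2·0.16 + 19.8·3.3·0.22 + 13.8·4.2·0.31 + 13.8·3.3·0.29 + 4.2·3.3·0.79] = 611.01 + 401.918 = 1012.93.
Because errors are independent across components, Cov(Tᵢ,Tⱼ) = Cov(Xᵢ,Xⱼ); the off-diagonal part of the true-score variance is the same as above.
True-score variance = [19.8²·0.89 + 13.8²·0.56 + 4.2²·0.92 + 3.3²·0.86] + 401.918 = 481.156 + 401.918 = 883.075.
Reliability = 883.075 / 1012.93 = 0.872.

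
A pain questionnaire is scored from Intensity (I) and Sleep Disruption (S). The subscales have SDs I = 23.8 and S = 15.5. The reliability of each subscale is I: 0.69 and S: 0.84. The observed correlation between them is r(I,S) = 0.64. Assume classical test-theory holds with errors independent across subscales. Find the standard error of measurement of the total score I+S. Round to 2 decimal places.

Var(total) = 806.69 + 472.192 = 1278.88.
True-score variance = 592.654 + 472.192 = 1064.85, so reliability = 0.8326.
Error variance = 1278.88 − 1064.85 = 214.036; SEM = √214.036 = 14.63.

14.63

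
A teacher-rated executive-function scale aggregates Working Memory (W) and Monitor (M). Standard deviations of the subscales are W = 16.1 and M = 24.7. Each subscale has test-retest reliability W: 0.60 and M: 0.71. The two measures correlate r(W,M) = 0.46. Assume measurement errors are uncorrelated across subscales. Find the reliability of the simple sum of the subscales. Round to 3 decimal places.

0.773

Var(W+M) = 16.1² + 24.7² + 2·[16.1·24.7·0.46] = 869.3 + 365.856 = 1235.16.
With uncorrelated errors the cross-covariances are all true-score covariance, so they carry over unchanged; only the diagonal terms shrink to ρᵢσᵢ².
True-score variance = [16.1²·0.60 + 24.7²·0.71] + 365.856 = 588.69 + 365.856 = 954.546.
Reliability = 954.546 / 1235.16 = 0.773.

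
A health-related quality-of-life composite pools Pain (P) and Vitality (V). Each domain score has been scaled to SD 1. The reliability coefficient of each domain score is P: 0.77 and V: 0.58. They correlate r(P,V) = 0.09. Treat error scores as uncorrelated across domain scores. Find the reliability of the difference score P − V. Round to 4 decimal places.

0.6429

Var(P−V) = 1 + 1 − 2·0.09 = 2 − 0.18 = 1.82.
Because errors are independent across components, Cov(Tᵢ,Tⱼ) = Cov(Xᵢ,Xⱼ); the off-diagonal part of the true-score variance is the same as above.
True-score variance = [0.77 + 0.58] − 0.18 = 1.35 − 0.18 = 1.17.
Reliability = 1.17 / 1.82 = 0.6429.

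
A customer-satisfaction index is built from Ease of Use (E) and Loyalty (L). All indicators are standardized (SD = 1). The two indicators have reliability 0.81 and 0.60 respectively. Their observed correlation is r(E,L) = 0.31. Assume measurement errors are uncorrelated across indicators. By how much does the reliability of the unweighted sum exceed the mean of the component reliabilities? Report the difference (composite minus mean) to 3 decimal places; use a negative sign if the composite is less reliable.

0.070

Var(sum) = 2 + 0.62 = 2.62; true-score variance = 1.41 + 0.62 = 2.03; composite reliability = 0.7748.
Mean component reliability = 0.7050.
Difference = 0.7748 − 0.7050 = 0.070.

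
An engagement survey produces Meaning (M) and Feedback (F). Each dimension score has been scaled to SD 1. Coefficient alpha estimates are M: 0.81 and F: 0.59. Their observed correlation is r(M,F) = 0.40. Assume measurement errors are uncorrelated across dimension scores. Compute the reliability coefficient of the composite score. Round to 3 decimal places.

0.786

Var(M+F) = 2 + 2·[0.40] = 2 + 0.8 = 2.8.
Because errors are independent across components, Cov(Tᵢ,Tⱼ) = Cov(Xᵢ,Xⱼ); the off-diagonal part of the true-score variance is the same as above.
True-score variance = [0.81 + 0.59] + 0.8 = 1.4 + 0.8 = 2.2.
Reliability = 2.2 / 2.8 = 0.786.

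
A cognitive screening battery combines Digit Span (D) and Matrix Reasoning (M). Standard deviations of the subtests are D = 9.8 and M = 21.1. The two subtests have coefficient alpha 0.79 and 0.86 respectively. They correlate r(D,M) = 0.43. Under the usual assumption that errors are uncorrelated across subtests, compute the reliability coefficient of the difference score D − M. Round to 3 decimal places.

Var(D−M) = 9.8² + 21.1² − 2·9.8·21.1·0.43 = 541.25 − 177.831 = 363.419.
Because errors are independent across components, Cov(Tᵢ,Tⱼ) = Cov(Xᵢ,Xⱼ); the off-diagonal part of the true-score variance is the same as above.
True-score variance = [9.8²·0.79 + 21.1²·0.86] − 177.831 = 458.752 − 177.831 = 280.921.
Reliability = 280.921 / 363.419 = 0.773.

0.773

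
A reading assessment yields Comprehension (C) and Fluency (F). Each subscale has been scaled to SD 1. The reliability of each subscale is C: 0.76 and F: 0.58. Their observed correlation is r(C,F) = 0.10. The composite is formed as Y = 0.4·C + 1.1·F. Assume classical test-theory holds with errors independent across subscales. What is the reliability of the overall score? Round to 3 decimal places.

0.625

Var(Y) = 0.4² + 1.1² + 2·[0.44·0.10] = 1.37 + 0.088 = 1.458.
Under uncorrelated errors the observed covariances equal the true-score covariances, so only the own-variance terms attenuate.
True-score variance = [0.4²·0.76 + 1.1²·0.58] + 0.088 = 0.8234 + 0.088 = 0.9114.
Reliability = 0.9114 / 1.458 = 0.625.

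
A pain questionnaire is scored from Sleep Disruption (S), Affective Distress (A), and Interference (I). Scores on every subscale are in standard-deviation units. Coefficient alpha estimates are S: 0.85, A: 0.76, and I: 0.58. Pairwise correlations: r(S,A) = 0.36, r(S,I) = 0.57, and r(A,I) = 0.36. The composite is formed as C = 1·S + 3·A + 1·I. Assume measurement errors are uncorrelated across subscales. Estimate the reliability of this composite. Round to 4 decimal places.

0.8341

Var(C) = 1 + 3² + 1 + 2·[3·0.36 + 0.57 + 3·0.36] = 11 + 5.46 = 16.46.
With uncorrelated errors the cross-covariances are all true-score covariance, so they carry over unchanged; only the diagonal terms shrink to ρᵢσᵢ².
True-score variance = [0.85 + 3²·0.76 + 0.58] + 5.46 = 8.27 + 5.46 = 13.73.
Reliability = 13.73 / 16.46 = 0.8341.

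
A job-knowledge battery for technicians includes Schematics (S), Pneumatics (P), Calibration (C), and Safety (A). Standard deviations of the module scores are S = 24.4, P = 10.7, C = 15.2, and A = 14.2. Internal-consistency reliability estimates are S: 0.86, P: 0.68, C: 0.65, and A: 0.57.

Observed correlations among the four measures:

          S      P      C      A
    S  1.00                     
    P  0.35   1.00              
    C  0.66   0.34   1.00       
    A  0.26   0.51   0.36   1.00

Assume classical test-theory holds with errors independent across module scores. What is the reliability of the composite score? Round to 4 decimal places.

Var(S+P+C+A) = 24.4² + 10.7² + 15.2² + 14.2² + 2·[24.4·10.7·0.35 + 24.4·15.2·0.66 + 24.4·14.2·0.26 + 10.7·15.2·0.34 + 10.7·14.2·0.51 + 15.2·14.2·0.36] = 1142.53 + 1273.47 = 2416.
Because errors are independent across components, Cov(Tᵢ,Tⱼ) = Cov(Xᵢ,Xⱼ); the off-diagonal part of the true-score variance is the same as above.
True-score variance = [24.4²·0.86 + 10.7²·0.68 + 15.2²·0.65 + 14.2²·0.57] + 1273.47 = 854.974 + 1273.47 = 2128.44.
Reliability = 2128.44 / 2416 = 0.8810.

0.8810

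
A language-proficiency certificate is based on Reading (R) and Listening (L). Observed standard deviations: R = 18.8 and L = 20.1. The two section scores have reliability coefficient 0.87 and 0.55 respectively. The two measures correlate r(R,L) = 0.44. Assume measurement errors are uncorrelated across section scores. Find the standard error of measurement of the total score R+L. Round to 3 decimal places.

Var(total) = 757.45 + 332.534 = 1089.98.
True-score variance = 529.698 + 332.534 = 862.233, so reliability = 0.7911.
Error variance = 1089.98 − 862.233 = 227.752; SEM = √227.752 = 15.091.

15.091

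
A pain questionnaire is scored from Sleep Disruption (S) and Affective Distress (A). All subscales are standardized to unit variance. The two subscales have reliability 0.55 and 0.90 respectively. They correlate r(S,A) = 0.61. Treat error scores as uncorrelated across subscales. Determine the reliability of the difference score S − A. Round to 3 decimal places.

Var(S−A) = 1 + 1 − 2·0.61 = 2 − 1.22 = 0.78.
With uncorrelated errors the cross-covariances are all true-score covariance, so they carry over unchanged; only the diagonal terms shrink to ρᵢσᵢ².
True-score variance = [0.55 + 0.90] − 1.22 = 1.45 − 1.22 = 0.23.
Reliability = 0.23 / 0.78 = 0.295.

0.295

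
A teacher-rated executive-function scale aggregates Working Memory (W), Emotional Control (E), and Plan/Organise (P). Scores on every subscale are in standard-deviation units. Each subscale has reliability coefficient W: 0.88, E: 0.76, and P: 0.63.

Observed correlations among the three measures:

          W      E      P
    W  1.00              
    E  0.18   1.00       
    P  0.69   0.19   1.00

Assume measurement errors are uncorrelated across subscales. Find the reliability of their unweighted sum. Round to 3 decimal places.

0.857

Var(W+E+P) = 3 + 2·[0.18 + 0.69 + 0.19] = 3 + 2.12 = 5.12.
Because errors are independent across components, Cov(Tᵢ,Tⱼ) = Cov(Xᵢ,Xⱼ); the off-diagonal part of the true-score variance is the same as above.
True-score variance = [0.88 + 0.76 + 0.63] + 2.12 = 2.27 + 2.12 = 4.39.
Reliability = 4.39 / 5.12 = 0.857.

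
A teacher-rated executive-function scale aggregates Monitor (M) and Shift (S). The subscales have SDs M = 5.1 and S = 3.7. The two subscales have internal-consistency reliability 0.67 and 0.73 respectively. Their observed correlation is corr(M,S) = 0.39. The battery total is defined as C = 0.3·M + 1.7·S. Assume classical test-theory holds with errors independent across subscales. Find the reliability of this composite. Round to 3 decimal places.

0.768

Var(C) = 0.3²·5.1² + 1.7²·3.7² + 2·[0.51·5.1·3.7·0.39] = 41.905 + 7.50649 = 49.4115.
Because errors are independent across components, Cov(Tᵢ,Tⱼ) = Cov(Xᵢ,Xⱼ); the off-diagonal part of the true-score variance is the same as above.
True-score variance = [0.3²·5.1²·0.67 + 1.7²·3.7²·0.73] + 7.50649 = 30.4502 + 7.50649 = 37.9567.
Reliability = 37.9567 / 49.4115 = 0.768.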